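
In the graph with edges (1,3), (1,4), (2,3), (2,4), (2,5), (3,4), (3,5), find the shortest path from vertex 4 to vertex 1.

Step 1: Build adjacency list:
  1: 3, 4
  2: 3, 4, 5
  3: 1, 2, 4, 5
  4: 1, 2, 3
  5: 2, 3

Step 2: BFS from vertex 4 to find shortest path to 1:
  vertex 1 reached at distance 1

Step 3: Shortest path: 4 -> 1
Path length: 1 edge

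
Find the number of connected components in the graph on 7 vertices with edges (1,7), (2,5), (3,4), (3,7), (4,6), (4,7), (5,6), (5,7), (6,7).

Step 1: Build adjacency list from edges:
  1: 7
  2: 5
  3: 4, 7
  4: 3, 6, 7
  5: 2, 6, 7
  6: 4, 5, 7
  7: 1, 3, 4, 5, 6

Step 2: Run BFS/DFS from vertex 1:
  Visited: {1, 7, 3, 4, 5, 6, 2}
  Reached 7 of 7 vertices

Step 3: All 7 vertices reached from vertex 1, so the graph is connected.
Number of connected components: 1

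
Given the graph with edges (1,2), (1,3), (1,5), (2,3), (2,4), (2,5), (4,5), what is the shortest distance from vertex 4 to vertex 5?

Step 1: Build adjacency list:
  1: 2, 3, 5
  2: 1, 3, 4, 5
  3: 1, 2
  4: 2, 5
  5: 1, 2, 4

Step 2: BFS from vertex 4 to find shortest path to 5:
  vertex 2 reached at distance 1
  vertex 5 reached at distance 1

Step 3: Shortest path: 4 -> 5
Path length: 1 edge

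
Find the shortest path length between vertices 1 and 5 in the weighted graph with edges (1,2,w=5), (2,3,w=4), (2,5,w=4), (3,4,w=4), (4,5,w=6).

Step 1: Build adjacency list with weights:
  1: 2(w=5)
  2: 1(w=5), 3(w=4), 5(w=4)
  3: 2(w=4), 4(w=4)
  4: 3(w=4), 5(w=6)
  5: 2(w=4), 4(w=6)

Step 2: Apply Dijkstra's algorithm from vertex 1:
  Visit vertex 1 (distance=0)
    Update dist[2] = 5
  Visit vertex 2 (distance=5)
    Update dist[3] = 9
    Update dist[5] = 9
  Visit vertex 3 (distance=9)
    Update dist[4] = 13
  Visit vertex 5 (distance=9)

Step 3: Shortest path: 1 -> 2 -> 5
Total weight: 5 + 4 = 9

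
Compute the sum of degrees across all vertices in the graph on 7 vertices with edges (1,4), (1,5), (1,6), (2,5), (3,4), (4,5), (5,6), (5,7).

Step 1: Count edges incident to each vertex:
  deg(1) = 3 (neighbors: 4, 5, 6)
  deg(2) = 1 (neighbors: 5)
  deg(3) = 1 (neighbors: 4)
  deg(4) = 3 (neighbors: 1, 3, 5)
  deg(5) = 5 (neighbors: 1, 2, 4, 6, 7)
  deg(6) = 2 (neighbors: 1, 5)
  deg(7) = 1 (neighbors: 5)

Step 2: Sum all degrees:
  3 + 1 + 1 + 3 + 5 + 2 + 1 = 16

Verification: sum of degrees = 2 * |E| = 2 * 8 = 16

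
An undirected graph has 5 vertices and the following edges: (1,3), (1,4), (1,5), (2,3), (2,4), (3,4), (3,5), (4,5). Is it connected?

Step 1: Build adjacency list from edges:
  1: 3, 4, 5
  2: 3, 4
  3: 1, 2, 4, 5
  4: 1, 2, 3, 5
  5: 1, 3, 4

Step 2: Run BFS/DFS from vertex 1:
  Visited: {1, 3, 4, 5, 2}
  Reached 5 of 5 vertices

Step 3: All 5 vertices reached from vertex 1, so the graph is connected.
Answer: Yes, the graph is connected.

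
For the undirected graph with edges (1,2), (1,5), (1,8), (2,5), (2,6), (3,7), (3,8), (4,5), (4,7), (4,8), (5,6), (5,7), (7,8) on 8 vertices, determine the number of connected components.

Step 1: Build adjacency list from edges:
  1: 2, 5, 8
  2: 1, 5, 6
  3: 7, 8
  4: 5, 7, 8
  5: 1, 2, 4, 6, 7
  6: 2, 5
  7: 3, 4, 5, 8
  8: 1, 3, 4, 7

Step 2: Run BFS/DFS from vertex 1:
  Visited: {1, 2, 5, 8, 6, 4, 7, 3}
  Reached 8 of 8 vertices

Step 3: All 8 vertices reached from vertex 1, so the graph is connected.
Number of connected components: 1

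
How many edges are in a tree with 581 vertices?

A tree on n vertices always has exactly n - 1 edges.
For n = 581: edges = 581 - 1 = 580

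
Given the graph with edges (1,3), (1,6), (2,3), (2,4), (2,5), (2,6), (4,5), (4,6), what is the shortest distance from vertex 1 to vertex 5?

Step 1: Build adjacency list:
  1: 3, 6
  2: 3, 4, 5, 6
  3: 1, 2
  4: 2, 5, 6
  5: 2, 4
  6: 1, 2, 4

Step 2: BFS from vertex 1 to find shortest path to 5:
  vertex 3 reached at distance 1
  vertex 6 reached at distance 1
  vertex 2 reached at distance 2
  vertex 4 reached at distance 2
  vertex 5 reached at distance 3

Step 3: Shortest path: 1 -> 6 -> 2 -> 5
Path length: 3 edges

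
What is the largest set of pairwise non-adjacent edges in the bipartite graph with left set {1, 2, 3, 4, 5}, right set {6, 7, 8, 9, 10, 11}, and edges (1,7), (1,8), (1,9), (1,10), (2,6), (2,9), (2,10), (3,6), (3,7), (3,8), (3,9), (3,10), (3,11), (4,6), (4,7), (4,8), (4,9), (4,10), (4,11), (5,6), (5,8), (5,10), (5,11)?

Step 1: List the neighbors of each left vertex:
  1: 7, 8, 9, 10
  2: 6, 9, 10
  3: 6, 7, 8, 9, 10, 11
  4: 6, 7, 8, 9, 10, 11
  5: 6, 8, 10, 11

Step 2: Greedily match left vertices, then look for augmenting paths:
  Match 1 -- 7
  Match 2 -- 6
  Match 3 -- 8
  Match 4 -- 9
  Match 5 -- 10
  No augmenting path remains.

Step 3: Verify this is maximum:
  Matching size 5 = min(|L|, |R|) = min(5, 6), which is an upper bound, so this matching is maximum.

Maximum matching: {(1,7), (2,6), (3,8), (4,9), (5,10)}
Size: 5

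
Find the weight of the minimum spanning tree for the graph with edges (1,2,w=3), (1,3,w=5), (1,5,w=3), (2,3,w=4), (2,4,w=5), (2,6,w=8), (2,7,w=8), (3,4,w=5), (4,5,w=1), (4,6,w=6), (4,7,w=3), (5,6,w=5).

Apply Kruskal's algorithm (sort edges by weight, add if no cycle):

Sorted edges by weight:
  (4,5) w=1
  (1,5) w=3
  (1,2) w=3
  (4,7) w=3
  (2,3) w=4
  (1,3) w=5
  (2,4) w=5
  (3,4) w=5
  (5,6) w=5
  (4,6) w=6
  (2,6) w=8
  (2,7) w=8

Add edge (4,5) w=1 -- no cycle. Running total: 1
Add edge (1,5) w=3 -- no cycle. Running total: 4
Add edge (1,2) w=3 -- no cycle. Running total: 7
Add edge (4,7) w=3 -- no cycle. Running total: 10
Add edge (2,3) w=4 -- no cycle. Running total: 14
Skip edge (1,3) w=5 -- would create cycle
Skip edge (2,4) w=5 -- would create cycle
Skip edge (3,4) w=5 -- would create cycle
Add edge (5,6) w=5 -- no cycle. Running total: 19

MST edges: (4,5,w=1), (1,5,w=3), (1,2,w=3), (4,7,w=3), (2,3,w=4), (5,6,w=5)
Total MST weight: 1 + 3 + 3 + 3 + 4 + 5 = 19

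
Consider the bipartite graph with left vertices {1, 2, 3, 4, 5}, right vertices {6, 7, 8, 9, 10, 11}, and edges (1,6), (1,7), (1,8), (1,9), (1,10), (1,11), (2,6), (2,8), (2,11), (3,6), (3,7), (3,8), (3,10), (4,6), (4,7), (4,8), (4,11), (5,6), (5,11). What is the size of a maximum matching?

Step 1: List the neighbors of each left vertex:
  1: 6, 7, 8, 9, 10, 11
  2: 6, 8, 11
  3: 6, 7, 8, 10
  4: 6, 7, 8, 11
  5: 6, 11

Step 2: Greedily match left vertices, then look for augmenting paths:
  Match 1 -- 9
  Match 2 -- 8
  Match 3 -- 7
  Match 4 -- 11
  Match 5 -- 6
  No augmenting path remains.

Step 3: Verify this is maximum:
  Matching size 5 = min(|L|, |R|) = min(5, 6), which is an upper bound, so this matching is maximum.

Maximum matching: {(1,9), (2,8), (3,7), (4,11), (5,6)}
Size: 5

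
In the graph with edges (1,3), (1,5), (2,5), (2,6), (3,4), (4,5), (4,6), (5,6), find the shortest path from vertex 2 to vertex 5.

Step 1: Build adjacency list:
  1: 3, 5
  2: 5, 6
  3: 1, 4
  4: 3, 5, 6
  5: 1, 2, 4, 6
  6: 2, 4, 5

Step 2: BFS from vertex 2 to find shortest path to 5:
  vertex 5 reached at distance 1

Step 3: Shortest path: 2 -> 5
Path length: 1 edge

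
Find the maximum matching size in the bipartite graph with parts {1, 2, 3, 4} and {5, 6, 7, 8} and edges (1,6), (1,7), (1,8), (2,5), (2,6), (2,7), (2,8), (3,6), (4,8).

Step 1: List the neighbors of each left vertex:
  1: 6, 7, 8
  2: 5, 6, 7, 8
  3: 6
  4: 8

Step 2: Greedily match left vertices, then look for augmenting paths:
  Match 1 -- 7
  Match 2 -- 5
  Match 3 -- 6
  Match 4 -- 8
  No augmenting path remains.

Step 3: Verify this is maximum:
  Matching size 4 = min(|L|, |R|) = min(4, 4), which is an upper bound, so this matching is maximum.

Maximum matching: {(1,7), (2,5), (3,6), (4,8)}
Size: 4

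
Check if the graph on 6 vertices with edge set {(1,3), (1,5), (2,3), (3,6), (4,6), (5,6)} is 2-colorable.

Step 1: Attempt 2-coloring using BFS:
  Start at vertex 1, assign color 0
  Color vertex 3 with color 1 (neighbor of 1)
  Color vertex 5 with color 1 (neighbor of 1)
  Color vertex 2 with color 0 (neighbor of 3)
  Color vertex 6 with color 0 (neighbor of 3)
  Color vertex 4 with color 1 (neighbor of 6)

Step 2: 2-coloring succeeded. No conflicts found.
  Set A (color 0): {1, 2, 6}
  Set B (color 1): {3, 4, 5}

The graph is bipartite with partition {1, 2, 6}, {3, 4, 5}.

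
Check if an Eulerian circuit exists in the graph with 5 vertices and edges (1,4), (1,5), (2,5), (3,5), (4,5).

Step 1: Find the degree of each vertex:
  deg(1) = 2
  deg(2) = 1
  deg(3) = 1
  deg(4) = 2
  deg(5) = 4

Step 2: Count vertices with odd degree:
  Odd-degree vertices: 2, 3 (2 total)

Step 3: Apply Euler's theorem:
  - Eulerian circuit exists iff graph is connected and all vertices have even degree
  - Eulerian path exists iff graph is connected and has 0 or 2 odd-degree vertices

Graph is connected with exactly 2 odd-degree vertices (2, 3).
Eulerian path exists (starting and ending at the odd-degree vertices), but no Eulerian circuit.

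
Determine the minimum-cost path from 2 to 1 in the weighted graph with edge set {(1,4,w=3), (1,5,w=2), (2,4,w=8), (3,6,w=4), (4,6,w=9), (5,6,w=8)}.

Step 1: Build adjacency list with weights:
  1: 4(w=3), 5(w=2)
  2: 4(w=8)
  3: 6(w=4)
  4: 1(w=3), 2(w=8), 6(w=9)
  5: 1(w=2), 6(w=8)
  6: 3(w=4), 4(w=9), 5(w=8)

Step 2: Apply Dijkstra's algorithm from vertex 2:
  Visit vertex 2 (distance=0)
    Update dist[4] = 8
  Visit vertex 4 (distance=8)
    Update dist[1] = 11
    Update dist[6] = 17
  Visit vertex 1 (distance=11)
    Update dist[5] = 13

Step 3: Shortest path: 2 -> 4 -> 1
Total weight: 8 + 3 = 11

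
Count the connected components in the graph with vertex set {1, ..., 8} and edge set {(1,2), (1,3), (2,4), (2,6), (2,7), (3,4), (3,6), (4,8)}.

Step 1: Build adjacency list from edges:
  1: 2, 3
  2: 1, 4, 6, 7
  3: 1, 4, 6
  4: 2, 3, 8
  5: (none)
  6: 2, 3
  7: 2
  8: 4

Step 2: Run BFS/DFS from vertex 1:
  Visited: {1, 2, 3, 4, 6, 7, 8}
  Reached 7 of 8 vertices

Step 3: Only 7 of 8 vertices reached. Graph is disconnected.
Connected components: {1, 2, 3, 4, 6, 7, 8}, {5}
Number of connected components: 2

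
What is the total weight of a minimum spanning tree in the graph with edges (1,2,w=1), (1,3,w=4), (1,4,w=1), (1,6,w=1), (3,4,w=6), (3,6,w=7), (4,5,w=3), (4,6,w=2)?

Apply Kruskal's algorithm (sort edges by weight, add if no cycle):

Sorted edges by weight:
  (1,2) w=1
  (1,6) w=1
  (1,4) w=1
  (4,6) w=2
  (4,5) w=3
  (1,3) w=4
  (3,4) w=6
  (3,6) w=7

Add edge (1,2) w=1 -- no cycle. Running total: 1
Add edge (1,6) w=1 -- no cycle. Running total: 2
Add edge (1,4) w=1 -- no cycle. Running total: 3
Skip edge (4,6) w=2 -- would create cycle
Add edge (4,5) w=3 -- no cycle. Running total: 6
Add edge (1,3) w=4 -- no cycle. Running total: 10

MST edges: (1,2,w=1), (1,6,w=1), (1,4,w=1), (4,5,w=3), (1,3,w=4)
Total MST weight: 1 + 1 + 1 + 3 + 4 = 10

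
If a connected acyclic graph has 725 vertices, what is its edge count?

A tree on n vertices always has exactly n - 1 edges.
For n = 725: edges = 725 - 1 = 724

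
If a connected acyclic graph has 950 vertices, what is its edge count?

A tree on n vertices always has exactly n - 1 edges.
For n = 950: edges = 950 - 1 = 949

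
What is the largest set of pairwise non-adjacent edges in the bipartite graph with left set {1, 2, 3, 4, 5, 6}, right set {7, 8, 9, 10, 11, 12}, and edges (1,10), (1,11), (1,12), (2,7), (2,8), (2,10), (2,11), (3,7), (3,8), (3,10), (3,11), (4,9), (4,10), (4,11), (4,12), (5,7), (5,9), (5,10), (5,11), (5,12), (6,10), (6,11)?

Step 1: List the neighbors of each left vertex:
  1: 10, 11, 12
  2: 7, 8, 10, 11
  3: 7, 8, 10, 11
  4: 9, 10, 11, 12
  5: 7, 9, 10, 11, 12
  6: 10, 11

Step 2: Greedily match left vertices, then look for augmenting paths:
  Match 1 -- 12
  Match 2 -- 7
  Match 3 -- 8
  Match 4 -- 9
  Match 5 -- 11
  Match 6 -- 10
  No augmenting path remains.

Step 3: Verify this is maximum:
  Matching size 6 = min(|L|, |R|) = min(6, 6), which is an upper bound, so this matching is maximum.

Maximum matching: {(1,12), (2,7), (3,8), (4,9), (5,11), (6,10)}
Size: 6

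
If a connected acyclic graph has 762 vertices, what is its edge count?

A tree on n vertices always has exactly n - 1 edges.
For n = 762: edges = 762 - 1 = 761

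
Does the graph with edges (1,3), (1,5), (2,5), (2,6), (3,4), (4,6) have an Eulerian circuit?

Step 1: Find the degree of each vertex:
  deg(1) = 2
  deg(2) = 2
  deg(3) = 2
  deg(4) = 2
  deg(5) = 2
  deg(6) = 2

Step 2: Count vertices with odd degree:
  All vertices have even degree (0 odd-degree vertices)

Step 3: Apply Euler's theorem:
  - Eulerian circuit exists iff graph is connected and all vertices have even degree
  - Eulerian path exists iff graph is connected and has 0 or 2 odd-degree vertices

Graph is connected with 0 odd-degree vertices.
Both Eulerian circuit and Eulerian path exist.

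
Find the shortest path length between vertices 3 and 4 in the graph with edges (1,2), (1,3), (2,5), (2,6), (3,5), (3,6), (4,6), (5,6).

Step 1: Build adjacency list:
  1: 2, 3
  2: 1, 5, 6
  3: 1, 5, 6
  4: 6
  5: 2, 3, 6
  6: 2, 3, 4, 5

Step 2: BFS from vertex 3 to find shortest path to 4:
  vertex 1 reached at distance 1
  vertex 5 reached at distance 1
  vertex 6 reached at distance 1
  vertex 2 reached at distance 2
  vertex 4 reached at distance 2

Step 3: Shortest path: 3 -> 6 -> 4
Path length: 2 edges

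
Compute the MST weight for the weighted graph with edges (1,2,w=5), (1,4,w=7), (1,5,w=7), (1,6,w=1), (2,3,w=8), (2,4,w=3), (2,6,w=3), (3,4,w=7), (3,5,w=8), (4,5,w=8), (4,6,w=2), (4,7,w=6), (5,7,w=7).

Apply Kruskal's algorithm (sort edges by weight, add if no cycle):

Sorted edges by weight:
  (1,6) w=1
  (4,6) w=2
  (2,4) w=3
  (2,6) w=3
  (1,2) w=5
  (4,7) w=6
  (1,5) w=7
  (1,4) w=7
  (3,4) w=7
  (5,7) w=7
  (2,3) w=8
  (3,5) w=8
  (4,5) w=8

Add edge (1,6) w=1 -- no cycle. Running total: 1
Add edge (4,6) w=2 -- no cycle. Running total: 3
Add edge (2,4) w=3 -- no cycle. Running total: 6
Skip edge (2,6) w=3 -- would create cycle
Skip edge (1,2) w=5 -- would create cycle
Add edge (4,7) w=6 -- no cycle. Running total: 12
Add edge (1,5) w=7 -- no cycle. Running total: 19
Skip edge (1,4) w=7 -- would create cycle
Add edge (3,4) w=7 -- no cycle. Running total: 26

MST edges: (1,6,w=1), (4,6,w=2), (2,4,w=3), (4,7,w=6), (1,5,w=7), (3,4,w=7)
Total MST weight: 1 + 2 + 3 + 6 + 7 + 7 = 26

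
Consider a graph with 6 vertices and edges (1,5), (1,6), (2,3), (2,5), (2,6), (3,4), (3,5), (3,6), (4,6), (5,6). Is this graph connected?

Step 1: Build adjacency list from edges:
  1: 5, 6
  2: 3, 5, 6
  3: 2, 4, 5, 6
  4: 3, 6
  5: 1, 2, 3, 6
  6: 1, 2, 3, 4, 5

Step 2: Run BFS/DFS from vertex 1:
  Visited: {1, 5, 6, 2, 3, 4}
  Reached 6 of 6 vertices

Step 3: All 6 vertices reached from vertex 1, so the graph is connected.
Answer: Yes, the graph is connected.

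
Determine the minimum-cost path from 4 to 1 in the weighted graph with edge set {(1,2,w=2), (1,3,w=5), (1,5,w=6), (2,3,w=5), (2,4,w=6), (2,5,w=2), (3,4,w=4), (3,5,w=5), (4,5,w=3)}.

Step 1: Build adjacency list with weights:
  1: 2(w=2), 3(w=5), 5(w=6)
  2: 1(w=2), 3(w=5), 4(w=6), 5(w=2)
  3: 1(w=5), 2(w=5), 4(w=4), 5(w=5)
  4: 2(w=6), 3(w=4), 5(w=3)
  5: 1(w=6), 2(w=2), 3(w=5), 4(w=3)

Step 2: Apply Dijkstra's algorithm from vertex 4:
  Visit vertex 4 (distance=0)
    Update dist[2] = 6
    Update dist[3] = 4
    Update dist[5] = 3
  Visit vertex 5 (distance=3)
    Update dist[1] = 9
    Update dist[2] = 5
  Visit vertex 3 (distance=4)
  Visit vertex 2 (distance=5)
    Update dist[1] = 7
  Visit vertex 1 (distance=7)

Step 3: Shortest path: 4 -> 5 -> 2 -> 1
Total weight: 3 + 2 + 2 = 7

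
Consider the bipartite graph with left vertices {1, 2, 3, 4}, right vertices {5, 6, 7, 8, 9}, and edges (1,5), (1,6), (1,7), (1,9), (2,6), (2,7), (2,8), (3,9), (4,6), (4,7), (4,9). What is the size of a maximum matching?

Step 1: List the neighbors of each left vertex:
  1: 5, 6, 7, 9
  2: 6, 7, 8
  3: 9
  4: 6, 7, 9

Step 2: Greedily match left vertices, then look for augmenting paths:
  Match 1 -- 5
  Match 2 -- 6
  Match 3 -- 9
  Match 4 -- 7
  No augmenting path remains.

Step 3: Verify this is maximum:
  Matching size 4 = min(|L|, |R|) = min(4, 5), which is an upper bound, so this matching is maximum.

Maximum matching: {(1,5), (2,6), (3,9), (4,7)}
Size: 4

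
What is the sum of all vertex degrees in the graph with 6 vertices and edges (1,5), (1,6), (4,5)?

Step 1: Count edges incident to each vertex:
  deg(1) = 2 (neighbors: 5, 6)
  deg(2) = 0 (neighbors: none)
  deg(3) = 0 (neighbors: none)
  deg(4) = 1 (neighbors: 5)
  deg(5) = 2 (neighbors: 1, 4)
  deg(6) = 1 (neighbors: 1)

Step 2: Sum all degrees:
  2 + 0 + 0 + 1 + 2 + 1 = 6

Verification: sum of degrees = 2 * |E| = 2 * 3 = 6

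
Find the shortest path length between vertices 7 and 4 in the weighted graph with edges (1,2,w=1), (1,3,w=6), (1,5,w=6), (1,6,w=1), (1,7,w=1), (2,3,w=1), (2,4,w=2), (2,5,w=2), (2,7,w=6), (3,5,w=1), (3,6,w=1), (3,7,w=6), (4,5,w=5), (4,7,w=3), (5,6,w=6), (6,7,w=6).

Step 1: Build adjacency list with weights:
  1: 2(w=1), 3(w=6), 5(w=6), 6(w=1), 7(w=1)
  2: 1(w=1), 3(w=1), 4(w=2), 5(w=2), 7(w=6)
  3: 1(w=6), 2(w=1), 5(w=1), 6(w=1), 7(w=6)
  4: 2(w=2), 5(w=5), 7(w=3)
  5: 1(w=6), 2(w=2), 3(w=1), 4(w=5), 6(w=6)
  6: 1(w=1), 3(w=1), 5(w=6), 7(w=6)
  7: 1(w=1), 2(w=6), 3(w=6), 4(w=3), 6(w=6)

Step 2: Apply Dijkstra's algorithm from vertex 7:
  Visit vertex 7 (distance=0)
    Update dist[1] = 1
    Update dist[2] = 6
    Update dist[3] = 6
    Update dist[4] = 3
    Update dist[6] = 6
  Visit vertex 1 (distance=1)
    Update dist[2] = 2
    Update dist[5] = 7
    Update dist[6] = 2
  Visit vertex 2 (distance=2)
    Update dist[3] = 3
    Update dist[5] = 4
  Visit vertex 6 (distance=2)
  Visit vertex 3 (distance=3)
  Visit vertex 4 (distance=3)

Step 3: Shortest path: 7 -> 4
Total weight: 3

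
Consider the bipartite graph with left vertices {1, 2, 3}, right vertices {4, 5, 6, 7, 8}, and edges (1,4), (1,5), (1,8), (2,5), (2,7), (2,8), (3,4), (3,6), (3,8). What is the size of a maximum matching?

Step 1: List the neighbors of each left vertex:
  1: 4, 5, 8
  2: 5, 7, 8
  3: 4, 6, 8

Step 2: Greedily match left vertices, then look for augmenting paths:
  Match 1 -- 4
  Match 2 -- 5
  Match 3 -- 6
  No augmenting path remains.

Step 3: Verify this is maximum:
  Matching size 3 = min(|L|, |R|) = min(3, 5), which is an upper bound, so this matching is maximum.

Maximum matching: {(1,4), (2,5), (3,6)}
Size: 3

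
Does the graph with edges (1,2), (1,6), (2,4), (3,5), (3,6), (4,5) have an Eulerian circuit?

Step 1: Find the degree of each vertex:
  deg(1) = 2
  deg(2) = 2
  deg(3) = 2
  deg(4) = 2
  deg(5) = 2
  deg(6) = 2

Step 2: Count vertices with odd degree:
  All vertices have even degree (0 odd-degree vertices)

Step 3: Apply Euler's theorem:
  - Eulerian circuit exists iff graph is connected and all vertices have even degree
  - Eulerian path exists iff graph is connected and has 0 or 2 odd-degree vertices

Graph is connected with 0 odd-degree vertices.
Both Eulerian circuit and Eulerian path exist.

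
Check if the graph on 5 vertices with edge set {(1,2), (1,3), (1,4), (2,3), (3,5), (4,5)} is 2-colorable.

Step 1: Attempt 2-coloring using BFS:
  Start at vertex 1, assign color 0
  Color vertex 2 with color 1 (neighbor of 1)
  Color vertex 3 with color 1 (neighbor of 1)
  Color vertex 4 with color 1 (neighbor of 1)

Step 2: Conflict found! Vertices 2 and 3 are adjacent but have the same color.
This means the graph contains an odd cycle.

The graph is NOT bipartite.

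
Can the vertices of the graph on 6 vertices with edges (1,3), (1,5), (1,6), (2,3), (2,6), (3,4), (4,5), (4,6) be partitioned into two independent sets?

Step 1: Attempt 2-coloring using BFS:
  Start at vertex 1, assign color 0
  Color vertex 3 with color 1 (neighbor of 1)
  Color vertex 5 with color 1 (neighbor of 1)
  Color vertex 6 with color 1 (neighbor of 1)
  Color vertex 2 with color 0 (neighbor of 3)
  Color vertex 4 with color 0 (neighbor of 3)

Step 2: 2-coloring succeeded. No conflicts found.
  Set A (color 0): {1, 2, 4}
  Set B (color 1): {3, 5, 6}

The graph is bipartite with partition {1, 2, 4}, {3, 5, 6}.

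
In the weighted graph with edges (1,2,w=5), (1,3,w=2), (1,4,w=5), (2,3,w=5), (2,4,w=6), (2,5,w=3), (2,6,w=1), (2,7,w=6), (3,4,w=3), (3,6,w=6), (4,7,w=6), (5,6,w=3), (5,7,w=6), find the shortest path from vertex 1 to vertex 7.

Step 1: Build adjacency list with weights:
  1: 2(w=5), 3(w=2), 4(w=5)
  2: 1(w=5), 3(w=5), 4(w=6), 5(w=3), 6(w=1), 7(w=6)
  3: 1(w=2), 2(w=5), 4(w=3), 6(w=6)
  4: 1(w=5), 2(w=6), 3(w=3), 7(w=6)
  5: 2(w=3), 6(w=3), 7(w=6)
  6: 2(w=1), 3(w=6), 5(w=3)
  7: 2(w=6), 4(w=6), 5(w=6)

Step 2: Apply Dijkstra's algorithm from vertex 1:
  Visit vertex 1 (distance=0)
    Update dist[2] = 5
    Update dist[3] = 2
    Update dist[4] = 5
  Visit vertex 3 (distance=2)
    Update dist[6] = 8
  Visit vertex 2 (distance=5)
    Update dist[5] = 8
    Update dist[6] = 6
    Update dist[7] = 11
  Visit vertex 4 (distance=5)
  Visit vertex 6 (distance=6)
  Visit vertex 5 (distance=8)
  Visit vertex 7 (distance=11)

Step 3: Shortest path: 1 -> 2 -> 7
Total weight: 5 + 6 = 11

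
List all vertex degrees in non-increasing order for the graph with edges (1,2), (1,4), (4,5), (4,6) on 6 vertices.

Step 1: Count edges incident to each vertex:
  deg(1) = 2 (neighbors: 2, 4)
  deg(2) = 1 (neighbors: 1)
  deg(3) = 0 (neighbors: none)
  deg(4) = 3 (neighbors: 1, 5, 6)
  deg(5) = 1 (neighbors: 4)
  deg(6) = 1 (neighbors: 4)

Step 2: Sort degrees in non-increasing order:
  Degrees: [2, 1, 0, 3, 1, 1] -> sorted: [3, 2, 1, 1, 1, 0]

Degree sequence: [3, 2, 1, 1, 1, 0]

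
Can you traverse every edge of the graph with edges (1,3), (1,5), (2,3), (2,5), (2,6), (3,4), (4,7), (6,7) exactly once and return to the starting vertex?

Step 1: Find the degree of each vertex:
  deg(1) = 2
  deg(2) = 3
  deg(3) = 3
  deg(4) = 2
  deg(5) = 2
  deg(6) = 2
  deg(7) = 2

Step 2: Count vertices with odd degree:
  Odd-degree vertices: 2, 3 (2 total)

Step 3: Apply Euler's theorem:
  - Eulerian circuit exists iff graph is connected and all vertices have even degree
  - Eulerian path exists iff graph is connected and has 0 or 2 odd-degree vertices

Graph is connected with exactly 2 odd-degree vertices (2, 3).
Eulerian path exists (starting and ending at the odd-degree vertices), but no Eulerian circuit.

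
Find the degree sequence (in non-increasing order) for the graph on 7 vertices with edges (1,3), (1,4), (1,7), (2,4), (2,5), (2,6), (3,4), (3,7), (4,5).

Step 1: Count edges incident to each vertex:
  deg(1) = 3 (neighbors: 3, 4, 7)
  deg(2) = 3 (neighbors: 4, 5, 6)
  deg(3) = 3 (neighbors: 1, 4, 7)
  deg(4) = 4 (neighbors: 1, 2, 3, 5)
  deg(5) = 2 (neighbors: 2, 4)
  deg(6) = 1 (neighbors: 2)
  deg(7) = 2 (neighbors: 1, 3)

Step 2: Sort degrees in non-increasing order:
  Degrees: [3, 3, 3, 4, 2, 1, 2] -> sorted: [4, 3, 3, 3, 2, 2, 1]

Degree sequence: [4, 3, 3, 3, 2, 2, 1]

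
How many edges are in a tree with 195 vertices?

A tree on n vertices always has exactly n - 1 edges.
For n = 195: edges = 195 - 1 = 194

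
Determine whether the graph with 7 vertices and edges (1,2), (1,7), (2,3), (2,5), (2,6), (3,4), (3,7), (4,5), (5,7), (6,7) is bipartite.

Step 1: Attempt 2-coloring using BFS:
  Start at vertex 1, assign color 0
  Color vertex 2 with color 1 (neighbor of 1)
  Color vertex 7 with color 1 (neighbor of 1)
  Color vertex 3 with color 0 (neighbor of 2)
  Color vertex 5 with color 0 (neighbor of 2)
  Color vertex 6 with color 0 (neighbor of 2)
  Color vertex 4 with color 1 (neighbor of 3)

Step 2: 2-coloring succeeded. No conflicts found.
  Set A (color 0): {1, 3, 5, 6}
  Set B (color 1): {2, 4, 7}

The graph is bipartite with partition {1, 3, 5, 6}, {2, 4, 7}.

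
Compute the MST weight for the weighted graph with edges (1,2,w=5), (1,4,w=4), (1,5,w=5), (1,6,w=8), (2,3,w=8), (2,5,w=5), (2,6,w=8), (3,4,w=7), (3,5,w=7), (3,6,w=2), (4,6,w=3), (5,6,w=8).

Apply Kruskal's algorithm (sort edges by weight, add if no cycle):

Sorted edges by weight:
  (3,6) w=2
  (4,6) w=3
  (1,4) w=4
  (1,2) w=5
  (1,5) w=5
  (2,5) w=5
  (3,4) w=7
  (3,5) w=7
  (1,6) w=8
  (2,6) w=8
  (2,3) w=8
  (5,6) w=8

Add edge (3,6) w=2 -- no cycle. Running total: 2
Add edge (4,6) w=3 -- no cycle. Running total: 5
Add edge (1,4) w=4 -- no cycle. Running total: 9
Add edge (1,2) w=5 -- no cycle. Running total: 14
Add edge (1,5) w=5 -- no cycle. Running total: 19

MST edges: (3,6,w=2), (4,6,w=3), (1,4,w=4), (1,2,w=5), (1,5,w=5)
Total MST weight: 2 + 3 + 4 + 5 + 5 = 19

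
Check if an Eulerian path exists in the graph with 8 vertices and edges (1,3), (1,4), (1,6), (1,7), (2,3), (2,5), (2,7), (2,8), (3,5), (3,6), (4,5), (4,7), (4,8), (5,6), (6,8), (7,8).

Step 1: Find the degree of each vertex:
  deg(1) = 4
  deg(2) = 4
  deg(3) = 4
  deg(4) = 4
  deg(5) = 4
  deg(6) = 4
  deg(7) = 4
  deg(8) = 4

Step 2: Count vertices with odd degree:
  All vertices have even degree (0 odd-degree vertices)

Step 3: Apply Euler's theorem:
  - Eulerian circuit exists iff graph is connected and all vertices have even degree
  - Eulerian path exists iff graph is connected and has 0 or 2 odd-degree vertices

Graph is connected with 0 odd-degree vertices.
Both Eulerian circuit and Eulerian path exist.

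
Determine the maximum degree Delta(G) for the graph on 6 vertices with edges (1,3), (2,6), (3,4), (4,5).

Step 1: Count edges incident to each vertex:
  deg(1) = 1 (neighbors: 3)
  deg(2) = 1 (neighbors: 6)
  deg(3) = 2 (neighbors: 1, 4)
  deg(4) = 2 (neighbors: 3, 5)
  deg(5) = 1 (neighbors: 4)
  deg(6) = 1 (neighbors: 2)

Step 2: Find maximum:
  max(1, 1, 2, 2, 1, 1) = 2 (vertex 3)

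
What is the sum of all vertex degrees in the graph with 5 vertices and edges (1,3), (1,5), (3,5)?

Step 1: Count edges incident to each vertex:
  deg(1) = 2 (neighbors: 3, 5)
  deg(2) = 0 (neighbors: none)
  deg(3) = 2 (neighbors: 1, 5)
  deg(4) = 0 (neighbors: none)
  deg(5) = 2 (neighbors: 1, 3)

Step 2: Sum all degrees:
  2 + 0 + 2 + 0 + 2 = 6

Verification: sum of degrees = 2 * |E| = 2 * 3 = 6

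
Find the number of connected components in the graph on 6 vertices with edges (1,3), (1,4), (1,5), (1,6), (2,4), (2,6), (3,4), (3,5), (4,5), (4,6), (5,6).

Step 1: Build adjacency list from edges:
  1: 3, 4, 5, 6
  2: 4, 6
  3: 1, 4, 5
  4: 1, 2, 3, 5, 6
  5: 1, 3, 4, 6
  6: 1, 2, 4, 5

Step 2: Run BFS/DFS from vertex 1:
  Visited: {1, 3, 4, 5, 6, 2}
  Reached 6 of 6 vertices

Step 3: All 6 vertices reached from vertex 1, so the graph is connected.
Number of connected components: 1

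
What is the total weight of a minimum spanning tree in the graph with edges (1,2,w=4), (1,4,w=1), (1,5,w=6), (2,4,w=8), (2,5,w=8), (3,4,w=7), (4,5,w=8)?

Apply Kruskal's algorithm (sort edges by weight, add if no cycle):

Sorted edges by weight:
  (1,4) w=1
  (1,2) w=4
  (1,5) w=6
  (3,4) w=7
  (2,4) w=8
  (2,5) w=8
  (4,5) w=8

Add edge (1,4) w=1 -- no cycle. Running total: 1
Add edge (1,2) w=4 -- no cycle. Running total: 5
Add edge (1,5) w=6 -- no cycle. Running total: 11
Add edge (3,4) w=7 -- no cycle. Running total: 18

MST edges: (1,4,w=1), (1,2,w=4), (1,5,w=6), (3,4,w=7)
Total MST weight: 1 + 4 + 6 + 7 = 18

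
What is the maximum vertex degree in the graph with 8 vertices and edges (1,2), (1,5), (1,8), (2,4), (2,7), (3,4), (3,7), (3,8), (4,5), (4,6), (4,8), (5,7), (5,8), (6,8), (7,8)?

Step 1: Count edges incident to each vertex:
  deg(1) = 3 (neighbors: 2, 5, 8)
  deg(2) = 3 (neighbors: 1, 4, 7)
  deg(3) = 3 (neighbors: 4, 7, 8)
  deg(4) = 5 (neighbors: 2, 3, 5, 6, 8)
  deg(5) = 4 (neighbors: 1, 4, 7, 8)
  deg(6) = 2 (neighbors: 4, 8)
  deg(7) = 4 (neighbors: 2, 3, 5, 8)
  deg(8) = 6 (neighbors: 1, 3, 4, 5, 6, 7)

Step 2: Find maximum:
  max(3, 3, 3, 5, 4, 2, 4, 6) = 6 (vertex 8)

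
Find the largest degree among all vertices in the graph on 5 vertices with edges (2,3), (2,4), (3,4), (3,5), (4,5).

Step 1: Count edges incident to each vertex:
  deg(1) = 0 (neighbors: none)
  deg(2) = 2 (neighbors: 3, 4)
  deg(3) = 3 (neighbors: 2, 4, 5)
  deg(4) = 3 (neighbors: 2, 3, 5)
  deg(5) = 2 (neighbors: 3, 4)

Step 2: Find maximum:
  max(0, 2, 3, 3, 2) = 3 (vertex 3)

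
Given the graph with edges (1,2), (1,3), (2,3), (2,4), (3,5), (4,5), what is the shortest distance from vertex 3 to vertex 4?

Step 1: Build adjacency list:
  1: 2, 3
  2: 1, 3, 4
  3: 1, 2, 5
  4: 2, 5
  5: 3, 4

Step 2: BFS from vertex 3 to find shortest path to 4:
  vertex 1 reached at distance 1
  vertex 2 reached at distance 1
  vertex 5 reached at distance 1
  vertex 4 reached at distance 2

Step 3: Shortest path: 3 -> 2 -> 4
Path length: 2 edges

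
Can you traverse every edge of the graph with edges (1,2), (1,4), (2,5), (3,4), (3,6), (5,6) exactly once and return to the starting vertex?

Step 1: Find the degree of each vertex:
  deg(1) = 2
  deg(2) = 2
  deg(3) = 2
  deg(4) = 2
  deg(5) = 2
  deg(6) = 2

Step 2: Count vertices with odd degree:
  All vertices have even degree (0 odd-degree vertices)

Step 3: Apply Euler's theorem:
  - Eulerian circuit exists iff graph is connected and all vertices have even degree
  - Eulerian path exists iff graph is connected and has 0 or 2 odd-degree vertices

Graph is connected with 0 odd-degree vertices.
Both Eulerian circuit and Eulerian path exist.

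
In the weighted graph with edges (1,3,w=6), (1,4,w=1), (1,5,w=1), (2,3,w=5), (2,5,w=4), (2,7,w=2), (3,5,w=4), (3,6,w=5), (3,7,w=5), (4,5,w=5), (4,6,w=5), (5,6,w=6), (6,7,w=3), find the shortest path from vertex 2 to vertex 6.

Step 1: Build adjacency list with weights:
  1: 3(w=6), 4(w=1), 5(w=1)
  2: 3(w=5), 5(w=4), 7(w=2)
  3: 1(w=6), 2(w=5), 5(w=4), 6(w=5), 7(w=5)
  4: 1(w=1), 5(w=5), 6(w=5)
  5: 1(w=1), 2(w=4), 3(w=4), 4(w=5), 6(w=6)
  6: 3(w=5), 4(w=5), 5(w=6), 7(w=3)
  7: 2(w=2), 3(w=5), 6(w=3)

Step 2: Apply Dijkstra's algorithm from vertex 2:
  Visit vertex 2 (distance=0)
    Update dist[3] = 5
    Update dist[5] = 4
    Update dist[7] = 2
  Visit vertex 7 (distance=2)
    Update dist[6] = 5
  Visit vertex 5 (distance=4)
    Update dist[1] = 5
    Update dist[4] = 9
  Visit vertex 1 (distance=5)
    Update dist[4] = 6
  Visit vertex 3 (distance=5)
  Visit vertex 6 (distance=5)

Step 3: Shortest path: 2 -> 7 -> 6
Total weight: 2 + 3 = 5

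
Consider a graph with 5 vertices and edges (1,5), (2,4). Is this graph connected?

Step 1: Build adjacency list from edges:
  1: 5
  2: 4
  3: (none)
  4: 2
  5: 1

Step 2: Run BFS/DFS from vertex 1:
  Visited: {1, 5}
  Reached 2 of 5 vertices

Step 3: Only 2 of 5 vertices reached. Graph is disconnected.
Connected components: {1, 5}, {2, 4}, {3}
Answer: No, the graph is not connected (3 components).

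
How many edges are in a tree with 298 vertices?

A tree on n vertices always has exactly n - 1 edges.
For n = 298: edges = 298 - 1 = 297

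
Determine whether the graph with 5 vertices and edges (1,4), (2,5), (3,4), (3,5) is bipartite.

Step 1: Attempt 2-coloring using BFS:
  Start at vertex 1, assign color 0
  Color vertex 4 with color 1 (neighbor of 1)
  Color vertex 3 with color 0 (neighbor of 4)
  Color vertex 5 with color 1 (neighbor of 3)
  Color vertex 2 with color 0 (neighbor of 5)

Step 2: 2-coloring succeeded. No conflicts found.
  Set A (color 0): {1, 2, 3}
  Set B (color 1): {4, 5}

The graph is bipartite with partition {1, 2, 3}, {4, 5}.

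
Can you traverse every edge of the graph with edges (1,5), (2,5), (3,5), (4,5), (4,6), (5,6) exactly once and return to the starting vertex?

Step 1: Find the degree of each vertex:
  deg(1) = 1
  deg(2) = 1
  deg(3) = 1
  deg(4) = 2
  deg(5) = 5
  deg(6) = 2

Step 2: Count vertices with odd degree:
  Odd-degree vertices: 1, 2, 3, 5 (4 total)

Step 3: Apply Euler's theorem:
  - Eulerian circuit exists iff graph is connected and all vertices have even degree
  - Eulerian path exists iff graph is connected and has 0 or 2 odd-degree vertices

Graph has 4 odd-degree vertices (need 0 or 2).
Neither Eulerian path nor Eulerian circuit exists.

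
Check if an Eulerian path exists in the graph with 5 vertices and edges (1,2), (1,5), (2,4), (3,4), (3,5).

Step 1: Find the degree of each vertex:
  deg(1) = 2
  deg(2) = 2
  deg(3) = 2
  deg(4) = 2
  deg(5) = 2

Step 2: Count vertices with odd degree:
  All vertices have even degree (0 odd-degree vertices)

Step 3: Apply Euler's theorem:
  - Eulerian circuit exists iff graph is connected and all vertices have even degree
  - Eulerian path exists iff graph is connected and has 0 or 2 odd-degree vertices

Graph is connected with 0 odd-degree vertices.
Both Eulerian circuit and Eulerian path exist.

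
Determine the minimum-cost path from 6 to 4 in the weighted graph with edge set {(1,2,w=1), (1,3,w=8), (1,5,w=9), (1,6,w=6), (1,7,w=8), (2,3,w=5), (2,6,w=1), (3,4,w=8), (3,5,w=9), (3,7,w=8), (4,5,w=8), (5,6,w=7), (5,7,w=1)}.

Step 1: Build adjacency list with weights:
  1: 2(w=1), 3(w=8), 5(w=9), 6(w=6), 7(w=8)
  2: 1(w=1), 3(w=5), 6(w=1)
  3: 1(w=8), 2(w=5), 4(w=8), 5(w=9), 7(w=8)
  4: 3(w=8), 5(w=8)
  5: 1(w=9), 3(w=9), 4(w=8), 6(w=7), 7(w=1)
  6: 1(w=6), 2(w=1), 5(w=7)
  7: 1(w=8), 3(w=8), 5(w=1)

Step 2: Apply Dijkstra's algorithm from vertex 6:
  Visit vertex 6 (distance=0)
    Update dist[1] = 6
    Update dist[2] = 1
    Update dist[5] = 7
  Visit vertex 2 (distance=1)
    Update dist[1] = 2
    Update dist[3] = 6
  Visit vertex 1 (distance=2)
    Update dist[7] = 10
  Visit vertex 3 (distance=6)
    Update dist[4] = 14
  Visit vertex 5 (distance=7)
    Update dist[7] = 8
  Visit vertex 7 (distance=8)
  Visit vertex 4 (distance=14)

Step 3: Shortest path: 6 -> 2 -> 3 -> 4
Total weight: 1 + 5 + 8 = 14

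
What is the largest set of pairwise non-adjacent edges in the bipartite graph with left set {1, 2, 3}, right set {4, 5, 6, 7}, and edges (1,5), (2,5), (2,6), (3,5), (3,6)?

Step 1: List the neighbors of each left vertex:
  1: 5
  2: 5, 6
  3: 5, 6

Step 2: Greedily match left vertices, then look for augmenting paths:
  Match 1 -- 5
  Match 2 -- 6
  No augmenting path remains.

Step 3: Verify this is maximum:
  Matching has size 2. The vertex set {5, 6} covers every edge and has size 2; any matching has at most one edge per cover vertex, so 2 is maximum (König's theorem).

Maximum matching: {(1,5), (2,6)}
Size: 2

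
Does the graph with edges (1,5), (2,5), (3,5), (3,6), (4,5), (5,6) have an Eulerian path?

Step 1: Find the degree of each vertex:
  deg(1) = 1
  deg(2) = 1
  deg(3) = 2
  deg(4) = 1
  deg(5) = 5
  deg(6) = 2

Step 2: Count vertices with odd degree:
  Odd-degree vertices: 1, 2, 4, 5 (4 total)

Step 3: Apply Euler's theorem:
  - Eulerian circuit exists iff graph is connected and all vertices have even degree
  - Eulerian path exists iff graph is connected and has 0 or 2 odd-degree vertices

Graph has 4 odd-degree vertices (need 0 or 2).
Neither Eulerian path nor Eulerian circuit exists.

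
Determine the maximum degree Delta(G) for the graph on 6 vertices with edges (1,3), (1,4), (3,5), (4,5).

Step 1: Count edges incident to each vertex:
  deg(1) = 2 (neighbors: 3, 4)
  deg(2) = 0 (neighbors: none)
  deg(3) = 2 (neighbors: 1, 5)
  deg(4) = 2 (neighbors: 1, 5)
  deg(5) = 2 (neighbors: 3, 4)
  deg(6) = 0 (neighbors: none)

Step 2: Find maximum:
  max(2, 0, 2, 2, 2, 0) = 2 (vertex 1)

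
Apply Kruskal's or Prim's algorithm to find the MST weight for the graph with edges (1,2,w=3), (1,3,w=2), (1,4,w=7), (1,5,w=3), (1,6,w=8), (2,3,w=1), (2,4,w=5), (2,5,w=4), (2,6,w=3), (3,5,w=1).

Apply Kruskal's algorithm (sort edges by weight, add if no cycle):

Sorted edges by weight:
  (2,3) w=1
  (3,5) w=1
  (1,3) w=2
  (1,5) w=3
  (1,2) w=3
  (2,6) w=3
  (2,5) w=4
  (2,4) w=5
  (1,4) w=7
  (1,6) w=8

Add edge (2,3) w=1 -- no cycle. Running total: 1
Add edge (3,5) w=1 -- no cycle. Running total: 2
Add edge (1,3) w=2 -- no cycle. Running total: 4
Skip edge (1,5) w=3 -- would create cycle
Skip edge (1,2) w=3 -- would create cycle
Add edge (2,6) w=3 -- no cycle. Running total: 7
Skip edge (2,5) w=4 -- would create cycle
Add edge (2,4) w=5 -- no cycle. Running total: 12

MST edges: (2,3,w=1), (3,5,w=1), (1,3,w=2), (2,6,w=3), (2,4,w=5)
Total MST weight: 1 + 1 + 2 + 3 + 5 = 12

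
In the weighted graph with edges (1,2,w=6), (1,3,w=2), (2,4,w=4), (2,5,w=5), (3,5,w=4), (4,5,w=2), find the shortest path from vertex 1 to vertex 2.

Step 1: Build adjacency list with weights:
  1: 2(w=6), 3(w=2)
  2: 1(w=6), 4(w=4), 5(w=5)
  3: 1(w=2), 5(w=4)
  4: 2(w=4), 5(w=2)
  5: 2(w=5), 3(w=4), 4(w=2)

Step 2: Apply Dijkstra's algorithm from vertex 1:
  Visit vertex 1 (distance=0)
    Update dist[2] = 6
    Update dist[3] = 2
  Visit vertex 3 (distance=2)
    Update dist[5] = 6
  Visit vertex 2 (distance=6)
    Update dist[4] = 10

Step 3: Shortest path: 1 -> 2
Total weight: 6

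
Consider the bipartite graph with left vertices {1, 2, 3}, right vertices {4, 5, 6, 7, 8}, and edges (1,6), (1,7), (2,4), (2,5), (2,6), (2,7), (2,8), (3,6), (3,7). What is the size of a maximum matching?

Step 1: List the neighbors of each left vertex:
  1: 6, 7
  2: 4, 5, 6, 7, 8
  3: 6, 7

Step 2: Greedily match left vertices, then look for augmenting paths:
  Match 1 -- 6
  Match 2 -- 4
  Match 3 -- 7
  No augmenting path remains.

Step 3: Verify this is maximum:
  Matching size 3 = min(|L|, |R|) = min(3, 5), which is an upper bound, so this matching is maximum.

Maximum matching: {(1,6), (2,4), (3,7)}
Size: 3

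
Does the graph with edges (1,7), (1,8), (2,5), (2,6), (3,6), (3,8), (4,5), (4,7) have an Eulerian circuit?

Step 1: Find the degree of each vertex:
  deg(1) = 2
  deg(2) = 2
  deg(3) = 2
  deg(4) = 2
  deg(5) = 2
  deg(6) = 2
  deg(7) = 2
  deg(8) = 2

Step 2: Count vertices with odd degree:
  All vertices have even degree (0 odd-degree vertices)

Step 3: Apply Euler's theorem:
  - Eulerian circuit exists iff graph is connected and all vertices have even degree
  - Eulerian path exists iff graph is connected and has 0 or 2 odd-degree vertices

Graph is connected with 0 odd-degree vertices.
Both Eulerian circuit and Eulerian path exist.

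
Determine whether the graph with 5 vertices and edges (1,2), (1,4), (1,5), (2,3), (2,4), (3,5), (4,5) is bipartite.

Step 1: Attempt 2-coloring using BFS:
  Start at vertex 1, assign color 0
  Color vertex 2 with color 1 (neighbor of 1)
  Color vertex 4 with color 1 (neighbor of 1)
  Color vertex 5 with color 1 (neighbor of 1)
  Color vertex 3 with color 0 (neighbor of 2)

Step 2: Conflict found! Vertices 2 and 4 are adjacent but have the same color.
This means the graph contains an odd cycle.

The graph is NOT bipartite.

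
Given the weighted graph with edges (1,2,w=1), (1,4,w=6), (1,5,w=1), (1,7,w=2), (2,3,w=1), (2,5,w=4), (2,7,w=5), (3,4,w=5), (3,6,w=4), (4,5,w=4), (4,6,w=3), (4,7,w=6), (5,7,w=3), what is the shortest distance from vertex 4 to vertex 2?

Step 1: Build adjacency list with weights:
  1: 2(w=1), 4(w=6), 5(w=1), 7(w=2)
  2: 1(w=1), 3(w=1), 5(w=4), 7(w=5)
  3: 2(w=1), 4(w=5), 6(w=4)
  4: 1(w=6), 3(w=5), 5(w=4), 6(w=3), 7(w=6)
  5: 1(w=1), 2(w=4), 4(w=4), 7(w=3)
  6: 3(w=4), 4(w=3)
  7: 1(w=2), 2(w=5), 4(w=6), 5(w=3)

Step 2: Apply Dijkstra's algorithm from vertex 4:
  Visit vertex 4 (distance=0)
    Update dist[1] = 6
    Update dist[3] = 5
    Update dist[5] = 4
    Update dist[6] = 3
    Update dist[7] = 6
  Visit vertex 6 (distance=3)
  Visit vertex 5 (distance=4)
    Update dist[1] = 5
    Update dist[2] = 8
  Visit vertex 1 (distance=5)
    Update dist[2] = 6
  Visit vertex 3 (distance=5)
  Visit vertex 2 (distance=6)

Step 3: Shortest path: 4 -> 3 -> 2
Total weight: 5 + 1 = 6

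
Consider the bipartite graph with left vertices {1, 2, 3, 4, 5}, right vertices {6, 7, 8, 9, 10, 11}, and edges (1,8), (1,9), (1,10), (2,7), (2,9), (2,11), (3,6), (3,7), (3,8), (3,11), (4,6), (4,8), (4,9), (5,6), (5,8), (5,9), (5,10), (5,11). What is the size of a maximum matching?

Step 1: List the neighbors of each left vertex:
  1: 8, 9, 10
  2: 7, 9, 11
  3: 6, 7, 8, 11
  4: 6, 8, 9
  5: 6, 8, 9, 10, 11

Step 2: Greedily match left vertices, then look for augmenting paths:
  Match 1 -- 8
  Match 2 -- 7
  Match 3 -- 6
  Match 4 -- 9
  Match 5 -- 10
  No augmenting path remains.

Step 3: Verify this is maximum:
  Matching size 5 = min(|L|, |R|) = min(5, 6), which is an upper bound, so this matching is maximum.

Maximum matching: {(1,8), (2,7), (3,6), (4,9), (5,10)}
Size: 5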